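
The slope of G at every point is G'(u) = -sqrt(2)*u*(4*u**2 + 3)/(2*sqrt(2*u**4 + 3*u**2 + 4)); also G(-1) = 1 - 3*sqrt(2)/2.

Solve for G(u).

G(u) = 1 - sqrt(u**4 + 3*u**2/2 + 2)

The substitution w = u**4 + 3*u**2/2 + 2 works: G'(u) is exactly (dG/dw)*(dw/du) for that inner function.
A general antiderivative is -sqrt(u**4 + 3*u**2/2 + 2) + C.
The condition gives C = 1 - 3*sqrt(2)/2 - (-3*sqrt(2)/2) = 1.
So G(u) = 1 - sqrt(u**4 + 3*u**2/2 + 2).
Check: d/du[1 - sqrt(u**4 + 3*u**2/2 + 2)] = (-4*sqrt(2)*u**3 - 3*sqrt(2)*u)/(2*sqrt(2*u**4 + 3*u**2 + 4)), which equals G'(u).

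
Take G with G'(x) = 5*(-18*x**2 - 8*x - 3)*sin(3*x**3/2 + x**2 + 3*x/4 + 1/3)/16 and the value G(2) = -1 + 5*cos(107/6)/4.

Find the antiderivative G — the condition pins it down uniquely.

The substitution u = 3*x**3/2 + x**2 + 3*x/4 + 1/3 works: G'(x) is exactly (dG/du)*(du/dx) for that inner function.
A general antiderivative is 5*cos(3*x**3/2 + x**2 + 3*x/4 + 1/3)/4 + C.
The condition gives C = -1 + 5*cos(107/6)/4 - (5*cos(107/6)/4) = -1.
So G(x) = (5*cos(3*x**3/2 + x**2 + 3*x/4 + 1/3) - 4)/4.
Check: d/dx[(5*cos(3*x**3/2 + x**2 + 3*x/4 + 1/3) - 4)/4] = -45*x**2*sin(3*x**3/2 + x**2 + 3*x/4 + 1/3)/8 - 5*x*sin(3*x**3/2 + x**2 + 3*x/4 + 1/3)/2 - 15*sin(3*x**3/2 + x**2 + 3*x/4 + 1/3)/16, which equals G'(x).

G(x) = (5*cos(3*x**3/2 + x**2 + 3*x/4 + 1/3) - 4)/4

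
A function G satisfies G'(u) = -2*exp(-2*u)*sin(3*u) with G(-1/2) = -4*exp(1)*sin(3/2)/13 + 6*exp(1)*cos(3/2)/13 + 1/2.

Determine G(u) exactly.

Since d/du undoes antidifferentiation here, G(u) must give back the stated G'(u).
A general antiderivative is 4*exp(-2*u)*sin(3*u)/13 + 6*exp(-2*u)*cos(3*u)/13 + C.
The condition gives C = -4*exp(1)*sin(3/2)/13 + 6*exp(1)*cos(3/2)/13 + 1/2 - (-4*exp(1)*sin(3/2)/13 + 6*exp(1)*cos(3/2)/13) = 1/2.
So G(u) = (13*exp(2*u) + 8*sin(3*u) + 12*cos(3*u))*exp(-2*u)/26.
Check: d/du[(13*exp(2*u) + 8*sin(3*u) + 12*cos(3*u))*exp(-2*u)/26] = -2*exp(-2*u)*sin(3*u) = G'(u).

G(u) = (13*exp(2*u) + 8*sin(3*u) + 12*cos(3*u))*exp(-2*u)/26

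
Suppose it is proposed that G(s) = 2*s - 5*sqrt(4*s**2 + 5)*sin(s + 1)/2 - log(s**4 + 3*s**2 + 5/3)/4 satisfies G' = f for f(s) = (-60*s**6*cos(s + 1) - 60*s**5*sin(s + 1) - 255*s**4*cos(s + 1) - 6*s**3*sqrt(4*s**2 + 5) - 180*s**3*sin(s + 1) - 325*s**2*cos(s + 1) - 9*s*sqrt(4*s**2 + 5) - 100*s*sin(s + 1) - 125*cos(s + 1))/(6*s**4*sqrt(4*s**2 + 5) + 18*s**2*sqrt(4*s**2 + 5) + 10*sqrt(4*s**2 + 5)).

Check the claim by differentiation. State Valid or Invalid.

d/ds[G] = (-60*s**6*cos(s + 1) - 60*s**5*sin(s + 1) + 12*s**4*sqrt(4*s**2 + 5) - 255*s**4*cos(s + 1) - 6*s**3*sqrt(4*s**2 + 5) - 180*s**3*sin(s + 1) + 36*s**2*sqrt(4*s**2 + 5) - 325*s**2*cos(s + 1) - 9*s*sqrt(4*s**2 + 5) - 100*s*sin(s + 1) + 20*sqrt(4*s**2 + 5) - 125*cos(s + 1))/(6*s**4*sqrt(4*s**2 + 5) + 18*s**2*sqrt(4*s**2 + 5) + 10*sqrt(4*s**2 + 5))
d/ds[G] - f(s) = 2 != 0.

Invalid: d/ds[G] - f = 2, which is not 0.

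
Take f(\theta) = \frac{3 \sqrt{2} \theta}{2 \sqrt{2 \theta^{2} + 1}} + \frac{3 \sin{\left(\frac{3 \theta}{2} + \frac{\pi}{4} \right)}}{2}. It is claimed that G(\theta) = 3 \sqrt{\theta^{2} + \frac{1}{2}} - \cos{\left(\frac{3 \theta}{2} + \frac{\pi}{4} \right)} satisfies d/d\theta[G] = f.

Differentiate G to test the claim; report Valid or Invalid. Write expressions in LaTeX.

d/d\theta[G] = \frac{6 \sqrt{2} \theta + 3 \sqrt{2 \theta^{2} + 1} \sin{\left(\frac{3 \theta}{2} + \frac{\pi}{4} \right)}}{2 \sqrt{2 \theta^{2} + 1}}
d/d\theta[G] - f(\theta) = \frac{3 \sqrt{2} \theta}{2 \sqrt{2 \theta^{2} + 1}} != 0.

Invalid: d/d\theta[G] - f = \frac{3 \sqrt{2} \theta}{2 \sqrt{2 \theta^{2} + 1}}, which is not 0.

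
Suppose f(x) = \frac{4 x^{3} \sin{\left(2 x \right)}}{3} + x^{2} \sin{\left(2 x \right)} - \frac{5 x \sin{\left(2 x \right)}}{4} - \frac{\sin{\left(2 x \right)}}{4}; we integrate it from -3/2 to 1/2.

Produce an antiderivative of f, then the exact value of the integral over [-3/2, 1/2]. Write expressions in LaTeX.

The integrand splits into summands that can be handled one at a time.
F(x) = - \frac{2 x^{3} \cos{\left(2 x \right)}}{3} + x^{2} \sin{\left(2 x \right)} - \frac{x^{2} \cos{\left(2 x \right)}}{2} + \frac{x \sin{\left(2 x \right)}}{2} + \frac{13 x \cos{\left(2 x \right)}}{8} - \frac{13 \sin{\left(2 x \right)}}{16} + \frac{3 \cos{\left(2 x \right)}}{8} is an antiderivative of f.
Check: d/dx[- \frac{2 x^{3} \cos{\left(2 x \right)}}{3} + x^{2} \sin{\left(2 x \right)} - \frac{x^{2} \cos{\left(2 x \right)}}{2} + \frac{x \sin{\left(2 x \right)}}{2} + \frac{13 x \cos{\left(2 x \right)}}{8} - \frac{13 \sin{\left(2 x \right)}}{16} + \frac{3 \cos{\left(2 x \right)}}{8}] = \frac{4 x^{3} \sin{\left(2 x \right)}}{3} + x^{2} \sin{\left(2 x \right)} - \frac{5 x \sin{\left(2 x \right)}}{4} - \frac{\sin{\left(2 x \right)}}{4} = f(x).
F(1/2) = - \frac{5 \sin{\left(1 \right)}}{16} + \frac{47 \cos{\left(1 \right)}}{48}; F(-3/2) = - \frac{11 \sin{\left(3 \right)}}{16} - \frac{15 \cos{\left(3 \right)}}{16}.
Integral = F(1/2) - F(-3/2) = \frac{15 \cos{\left(3 \right)}}{16} - \frac{5 \sin{\left(1 \right)}}{16} + \frac{11 \sin{\left(3 \right)}}{16} + \frac{47 \cos{\left(1 \right)}}{48}.

Antiderivative: F(x) = - \frac{2 x^{3} \cos{\left(2 x \right)}}{3} + x^{2} \sin{\left(2 x \right)} - \frac{x^{2} \cos{\left(2 x \right)}}{2} + \frac{x \sin{\left(2 x \right)}}{2} + \frac{13 x \cos{\left(2 x \right)}}{8} - \frac{13 \sin{\left(2 x \right)}}{16} + \frac{3 \cos{\left(2 x \right)}}{8}; value = \frac{15 \cos{\left(3 \right)}}{16} - \frac{5 \sin{\left(1 \right)}}{16} + \frac{11 \sin{\left(3 \right)}}{16} + \frac{47 \cos{\left(1 \right)}}{48}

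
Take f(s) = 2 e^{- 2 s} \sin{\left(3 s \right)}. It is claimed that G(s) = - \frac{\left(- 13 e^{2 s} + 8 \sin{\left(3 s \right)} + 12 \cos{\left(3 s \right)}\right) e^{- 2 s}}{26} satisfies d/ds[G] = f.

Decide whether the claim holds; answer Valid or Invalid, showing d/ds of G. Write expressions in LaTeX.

Valid - differentiating G returns exactly f.

d/ds[G] = 2 e^{- 2 s} \sin{\left(3 s \right)}
This equals f(s) exactly, so the claim holds.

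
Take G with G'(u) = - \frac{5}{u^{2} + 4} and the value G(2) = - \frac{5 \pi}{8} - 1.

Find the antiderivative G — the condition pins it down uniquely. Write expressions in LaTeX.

Any candidate G(u) must reproduce the stated G'(u) exactly.
A general antiderivative is - \frac{5 \operatorname{atan}{\left(\frac{u}{2} \right)}}{2} + C.
The condition gives C = - \frac{5 \pi}{8} - 1 - (- \frac{5 \pi}{8}) = -1.
So G(u) = - \frac{5 \operatorname{atan}{\left(\frac{u}{2} \right)} + 2}{2}.
Check: d/du[- \frac{5 \operatorname{atan}{\left(\frac{u}{2} \right)} + 2}{2}] = - \frac{5}{u^{2} + 4} = G'(u).

G(u) = - \frac{5 \operatorname{atan}{\left(\frac{u}{2} \right)} + 2}{2}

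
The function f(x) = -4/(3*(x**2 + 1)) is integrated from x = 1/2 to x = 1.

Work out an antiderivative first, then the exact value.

Recover f(x) by differentiating a candidate F(x); any mismatch rules it out.
F(x) = -4*atan(x)/3 is an antiderivative of f.
Check: d/dx[-4*atan(x)/3] = -4/(3*x**2 + 3), which equals f(x).
F(1) = -pi/3; F(1/2) = -4*atan(1/2)/3.
Integral = F(1) - F(1/2) = -pi/3 + 4*atan(1/2)/3.

Antiderivative: F(x) = -4*atan(x)/3; value = -pi/3 + 4*atan(1/2)/3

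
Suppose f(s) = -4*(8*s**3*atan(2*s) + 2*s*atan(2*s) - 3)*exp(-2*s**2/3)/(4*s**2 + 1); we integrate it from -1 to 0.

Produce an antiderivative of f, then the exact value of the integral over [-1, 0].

Recognize the product-rule pattern: f = u'v + uv' with u = 6*atan(2*s), v = exp(-2*s**2/3), so integration by parts undoes it.
F(s) = 6*exp(-2*s**2/3)*atan(2*s) is an antiderivative of f.
Check: d/ds[6*exp(-2*s**2/3)*atan(2*s)] = (-32*s**3*atan(2*s) - 8*s*atan(2*s) + 12)/(4*s**2*exp(2*s**2/3) + exp(2*s**2/3)), which equals f(s).
F(0) = 0; F(-1) = -6*exp(-2/3)*atan(2).
Integral = F(0) - F(-1) = 6*exp(-2/3)*atan(2).

Antiderivative: F(s) = 6*exp(-2*s**2/3)*atan(2*s); value = 6*exp(-2/3)*atan(2)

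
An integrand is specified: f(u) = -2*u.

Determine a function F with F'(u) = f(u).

An antiderivative is F(u) = -u**2.

Recover f(u) by differentiating a candidate F(u); any mismatch rules it out.
Check: d/du[-u**2] = -2*u = f(u).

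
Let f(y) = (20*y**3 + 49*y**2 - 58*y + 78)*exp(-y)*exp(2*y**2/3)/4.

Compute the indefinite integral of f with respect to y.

Recognize the product-rule pattern: f = u'v + uv' with u = 15*y**2/4 + 12*y - 15/2, v = exp(2*y**2/3 - y), so integration by parts undoes it.
Check: d/dy[-3*(-5*y**2 - 16*y + 10)*exp(2*y**2/3 - y)/4] = 5*y**3*exp(-y)*exp(2*y**2/3) + 49*y**2*exp(-y)*exp(2*y**2/3)/4 - 29*y*exp(-y)*exp(2*y**2/3)/2 + 39*exp(-y)*exp(2*y**2/3)/2, which equals f(y).

F(y) = -3*(-5*y**2 - 16*y + 10)*exp(2*y**2/3 - y)/4 + C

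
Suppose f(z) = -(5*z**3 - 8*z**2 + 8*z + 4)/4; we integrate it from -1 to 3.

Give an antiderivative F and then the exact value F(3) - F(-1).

Antiderivative: F(z) = z*(-15*z**3 + 32*z**2 - 48*z - 48)/48; value = -55/3

Any candidate F(z) must reproduce f(z) exactly when differentiated.
F(z) = z*(-15*z**3 + 32*z**2 - 48*z - 48)/48 is an antiderivative of f.
Check: d/dz[z*(-15*z**3 + 32*z**2 - 48*z - 48)/48] = -5*z**3/4 + 2*z**2 - 2*z - 1, which equals f(z).
F(3) = -309/16; F(-1) = -47/48.
Integral = F(3) - F(-1) = -55/3.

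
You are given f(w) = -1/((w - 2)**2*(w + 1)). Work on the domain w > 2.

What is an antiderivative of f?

Factor the denominator ((w - 2)**2*(w + 1)) and decompose: f = -1/(9*(w + 1)) + 1/(9*(w - 2)) - 1/(3*(w - 2)**2); each piece integrates to a log, atan, or power term.
Check: d/dw[((w - 2)*log(w - 2) - (w - 2)*log(w + 1) + 3)/(9*(w - 2))] = -1/(w**3 - 3*w**2 + 4), which equals f(w).

An antiderivative is F(w) = ((w - 2)*log(w - 2) - (w - 2)*log(w + 1) + 3)/(9*(w - 2)).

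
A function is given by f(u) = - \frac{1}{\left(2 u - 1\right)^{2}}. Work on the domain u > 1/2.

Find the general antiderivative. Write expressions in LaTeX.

F(u) = \frac{1}{4 u - 2} + C

For F(u) to be correct the identity F'(u) - f(u) = 0 must hold.
Check: d/du[\frac{1}{4 u - 2}] = - \frac{1}{4 u^{2} - 4 u + 1}, which equals f(u).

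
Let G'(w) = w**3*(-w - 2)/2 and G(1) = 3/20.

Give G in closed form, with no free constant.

G(w) = -(2*w**5 + 5*w**4 - 10)/20

A candidate passes only if d/dw[G] lands on the given G'(w) exactly.
A general antiderivative is -w**5/10 - w**4/4 + C.
The condition gives C = 3/20 - (-7/20) = 1/2.
So G(w) = -(2*w**5 + 5*w**4 - 10)/20.
Check: d/dw[-(2*w**5 + 5*w**4 - 10)/20] = -w**4/2 - w**3, which equals G'(w).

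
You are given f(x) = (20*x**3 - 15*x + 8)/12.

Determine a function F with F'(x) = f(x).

A first test for any F(x): its x-derivative must equal f(x) identically.
Check: d/dx[x*(10*x**3 - 15*x + 16)/24] = 5*x**3/3 - 5*x/4 + 2/3, which equals f(x).

An antiderivative is F(x) = x*(10*x**3 - 15*x + 16)/24.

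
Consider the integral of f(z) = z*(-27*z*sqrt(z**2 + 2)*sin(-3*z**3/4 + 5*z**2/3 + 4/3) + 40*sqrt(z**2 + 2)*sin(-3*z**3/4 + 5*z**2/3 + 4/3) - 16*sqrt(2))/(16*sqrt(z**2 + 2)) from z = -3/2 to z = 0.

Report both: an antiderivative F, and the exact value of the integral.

Antiderivative: F(z) = -sqrt(2*z**2 + 4) - 3*cos(-3*z**3/4 + 5*z**2/3 + 4/3)/4; value = -2 - 3*cos(4/3)/4 + 3*cos(731/96)/4 + sqrt(34)/2

Check any antiderivative F(z) by computing F'(z) and comparing it with f(z).
F(z) = -sqrt(2*z**2 + 4) - 3*cos(-3*z**3/4 + 5*z**2/3 + 4/3)/4 is an antiderivative of f.
Check: d/dz[-sqrt(2*z**2 + 4) - 3*cos(-3*z**3/4 + 5*z**2/3 + 4/3)/4] = (-27*z**2*sqrt(z**2 + 2)*sin(-3*z**3/4 + 5*z**2/3 + 4/3) + 40*z*sqrt(z**2 + 2)*sin(-3*z**3/4 + 5*z**2/3 + 4/3) - 16*sqrt(2)*z)/(16*sqrt(z**2 + 2)), which equals f(z).
F(0) = -2 - 3*cos(4/3)/4; F(-3/2) = -sqrt(34)/2 - 3*cos(731/96)/4.
Integral = F(0) - F(-3/2) = -2 - 3*cos(4/3)/4 + 3*cos(731/96)/4 + sqrt(34)/2.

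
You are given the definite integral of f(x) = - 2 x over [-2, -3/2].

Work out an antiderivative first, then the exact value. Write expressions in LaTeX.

Antiderivative: F(x) = - \frac{2 x^{2} - 1}{2}; value = \frac{7}{4}

Check any antiderivative F(x) by computing F'(x) and comparing it with f(x).
F(x) = - \frac{2 x^{2} - 1}{2} is an antiderivative of f.
Check: d/dx[- \frac{2 x^{2} - 1}{2}] = - 2 x = f(x).
F(-3/2) = - \frac{7}{4}; F(-2) = - \frac{7}{2}.
Integral = F(-3/2) - F(-2) = \frac{7}{4}.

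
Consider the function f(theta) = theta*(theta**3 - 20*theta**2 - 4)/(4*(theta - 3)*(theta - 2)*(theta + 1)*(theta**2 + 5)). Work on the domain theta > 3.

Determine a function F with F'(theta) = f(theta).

Factor the denominator (4*(theta - 3)*(theta - 2)*(theta + 1)*(theta**2 + 5)) and decompose: f = (1298*theta - 635)/(1512*(theta**2 + 5)) + 25/(288*(theta + 1)) + 38/(27*(theta - 2)) - 471/(224*(theta - 3)); each piece integrates to a log, atan, or power term.
Check: d/dtheta[-471*log(theta - 3)/224 + 38*log(theta - 2)/27 + 25*log(theta + 1)/288 + 649*log(theta**2 + 5)/1512 - 127*sqrt(5)*atan(sqrt(5)*theta/5)/1512] = (theta**4 - 20*theta**3 - 4*theta)/(4*theta**5 - 16*theta**4 + 24*theta**3 - 56*theta**2 + 20*theta + 120), which equals f(theta).

An antiderivative is F(theta) = -471*log(theta - 3)/224 + 38*log(theta - 2)/27 + 25*log(theta + 1)/288 + 649*log(theta**2 + 5)/1512 - 127*sqrt(5)*atan(sqrt(5)*theta/5)/1512.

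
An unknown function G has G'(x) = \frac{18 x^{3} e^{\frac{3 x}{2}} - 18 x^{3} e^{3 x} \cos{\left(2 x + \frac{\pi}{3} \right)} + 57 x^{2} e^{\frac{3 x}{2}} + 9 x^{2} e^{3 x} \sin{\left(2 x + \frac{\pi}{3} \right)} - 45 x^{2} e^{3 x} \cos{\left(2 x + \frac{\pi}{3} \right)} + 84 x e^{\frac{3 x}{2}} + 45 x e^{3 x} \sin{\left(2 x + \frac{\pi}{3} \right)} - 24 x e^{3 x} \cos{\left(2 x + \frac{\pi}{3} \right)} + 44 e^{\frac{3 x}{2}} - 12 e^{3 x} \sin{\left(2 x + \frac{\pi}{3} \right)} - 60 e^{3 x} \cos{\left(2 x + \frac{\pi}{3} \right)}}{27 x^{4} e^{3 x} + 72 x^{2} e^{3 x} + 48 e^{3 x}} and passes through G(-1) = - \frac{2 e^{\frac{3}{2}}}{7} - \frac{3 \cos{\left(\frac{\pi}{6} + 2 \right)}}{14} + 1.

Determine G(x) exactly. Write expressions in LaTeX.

G(x) = \frac{\left(\frac{2 x}{3} + \frac{5}{3}\right) \left(- \frac{3 \sin{\left(2 x + \frac{\pi}{3} \right)}}{4} - e^{- \frac{3 x}{2}}\right)}{\frac{3 x^{2}}{2} + 2} + 1

Whatever form G(x) takes, its d/dx must return the stated G'(x).
A general antiderivative is \frac{\left(\frac{2 x}{3} + \frac{5}{3}\right) \left(- \frac{3 \sin{\left(2 x + \frac{\pi}{3} \right)}}{4} - e^{- \frac{3 x}{2}}\right)}{\frac{3 x^{2}}{2} + 2} + C.
The condition gives C = - \frac{2 e^{\frac{3}{2}}}{7} - \frac{3 \cos{\left(\frac{\pi}{6} + 2 \right)}}{14} + 1 - (- \frac{2 e^{\frac{3}{2}}}{7} - \frac{3 \cos{\left(\frac{\pi}{6} + 2 \right)}}{14}) = 1.
So G(x) = \frac{\left(\frac{2 x}{3} + \frac{5}{3}\right) \left(- \frac{3 \sin{\left(2 x + \frac{\pi}{3} \right)}}{4} - e^{- \frac{3 x}{2}}\right)}{\frac{3 x^{2}}{2} + 2} + 1.
Check: d/dx[\frac{\left(\frac{2 x}{3} + \frac{5}{3}\right) \left(- \frac{3 \sin{\left(2 x + \frac{\pi}{3} \right)}}{4} - e^{- \frac{3 x}{2}}\right)}{\frac{3 x^{2}}{2} + 2} + 1] = \frac{18 x^{3} e^{\frac{3 x}{2}} - 18 x^{3} e^{3 x} \cos{\left(2 x + \frac{\pi}{3} \right)} + 57 x^{2} e^{\frac{3 x}{2}} + 9 x^{2} e^{3 x} \sin{\left(2 x + \frac{\pi}{3} \right)} - 45 x^{2} e^{3 x} \cos{\left(2 x + \frac{\pi}{3} \right)} + 84 x e^{\frac{3 x}{2}} + 45 x e^{3 x} \sin{\left(2 x + \frac{\pi}{3} \right)} - 24 x e^{3 x} \cos{\left(2 x + \frac{\pi}{3} \right)} + 44 e^{\frac{3 x}{2}} - 12 e^{3 x} \sin{\left(2 x + \frac{\pi}{3} \right)} - 60 e^{3 x} \cos{\left(2 x + \frac{\pi}{3} \right)}}{27 x^{4} e^{3 x} + 72 x^{2} e^{3 x} + 48 e^{3 x}} = G'(x).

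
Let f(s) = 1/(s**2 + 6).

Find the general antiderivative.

Differentiate the proposed F(s) back; it has to land on f(s) exactly.
Check: d/ds[sqrt(6)*atan(sqrt(6)*s/6)/6] = 1/(s**2 + 6) = f(s).

F(s) = sqrt(6)*atan(sqrt(6)*s/6)/6 + C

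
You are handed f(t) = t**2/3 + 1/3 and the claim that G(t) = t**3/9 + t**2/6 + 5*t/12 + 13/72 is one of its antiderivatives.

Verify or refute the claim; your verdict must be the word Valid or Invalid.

d/dt[G] = t**2/3 + t/3 + 5/12
d/dt[G] - f(t) = t/3 + 1/12 != 0.

Invalid: d/dt[G] - f = t/3 + 1/12, which is not 0.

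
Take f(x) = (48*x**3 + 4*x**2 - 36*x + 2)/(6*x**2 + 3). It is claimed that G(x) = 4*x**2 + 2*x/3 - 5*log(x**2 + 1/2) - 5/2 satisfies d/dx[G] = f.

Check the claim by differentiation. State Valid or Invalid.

Valid: G'(x) = f(x).

d/dx[G] = (48*x**3 + 4*x**2 - 36*x + 2)/(6*x**2 + 3)
This equals f(x) exactly, so the claim holds.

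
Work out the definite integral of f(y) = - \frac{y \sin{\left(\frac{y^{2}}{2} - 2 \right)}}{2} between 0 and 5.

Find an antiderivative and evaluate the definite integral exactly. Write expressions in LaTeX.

The substitution u = \frac{y^{2}}{2} - 2 works: f is exactly (dF/du)*(du/dy) for that inner function.
F(y) = \frac{\cos{\left(\frac{y^{2}}{2} - 2 \right)}}{2} is an antiderivative of f.
Check: d/dy[\frac{\cos{\left(\frac{y^{2}}{2} - 2 \right)}}{2}] = - \frac{y \sin{\left(\frac{y^{2}}{2} - 2 \right)}}{2} = f(y).
F(5) = \frac{\cos{\left(\frac{21}{2} \right)}}{2}; F(0) = \frac{\cos{\left(2 \right)}}{2}.
Integral = F(5) - F(0) = \frac{\cos{\left(\frac{21}{2} \right)}}{2} - \frac{\cos{\left(2 \right)}}{2}.

Antiderivative: F(y) = \frac{\cos{\left(\frac{y^{2}}{2} - 2 \right)}}{2}; value = \frac{\cos{\left(\frac{21}{2} \right)}}{2} - \frac{\cos{\left(2 \right)}}{2}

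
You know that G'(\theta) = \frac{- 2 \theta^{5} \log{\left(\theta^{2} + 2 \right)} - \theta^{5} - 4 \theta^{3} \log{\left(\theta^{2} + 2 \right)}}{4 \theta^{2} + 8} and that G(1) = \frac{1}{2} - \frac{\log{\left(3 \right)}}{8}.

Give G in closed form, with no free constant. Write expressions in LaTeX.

G(\theta) = - \frac{\theta^{4} \log{\left(\theta^{2} + 2 \right)} - 4}{8}

Recognize the product-rule pattern: G'(\theta) = u'v + uv' with u = - \frac{\theta^{4}}{8}, v = \log{\left(\theta^{2} + 2 \right)}, so integration by parts undoes it.
A general antiderivative is - \frac{\theta^{4} \log{\left(\theta^{2} + 2 \right)}}{8} + C.
The condition gives C = \frac{1}{2} - \frac{\log{\left(3 \right)}}{8} - (- \frac{\log{\left(3 \right)}}{8}) = \frac{1}{2}.
So G(\theta) = - \frac{\theta^{4} \log{\left(\theta^{2} + 2 \right)} - 4}{8}.
Check: d/d\theta[- \frac{\theta^{4} \log{\left(\theta^{2} + 2 \right)} - 4}{8}] = \frac{- 2 \theta^{5} \log{\left(\theta^{2} + 2 \right)} - \theta^{5} - 4 \theta^{3} \log{\left(\theta^{2} + 2 \right)}}{4 \theta^{2} + 8} = G'(\theta).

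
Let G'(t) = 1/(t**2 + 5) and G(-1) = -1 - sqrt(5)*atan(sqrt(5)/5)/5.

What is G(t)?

Whatever form G(t) takes, its d/dt must return the stated G'(t).
A general antiderivative is sqrt(5)*atan(sqrt(5)*t/5)/5 + C.
The condition gives C = -1 - sqrt(5)*atan(sqrt(5)/5)/5 - (-sqrt(5)*atan(sqrt(5)/5)/5) = -1.
So G(t) = (sqrt(5)*atan(sqrt(5)*t/5) - 5)/5.
Check: d/dt[(sqrt(5)*atan(sqrt(5)*t/5) - 5)/5] = 1/(t**2 + 5) = G'(t).

G(t) = (sqrt(5)*atan(sqrt(5)*t/5) - 5)/5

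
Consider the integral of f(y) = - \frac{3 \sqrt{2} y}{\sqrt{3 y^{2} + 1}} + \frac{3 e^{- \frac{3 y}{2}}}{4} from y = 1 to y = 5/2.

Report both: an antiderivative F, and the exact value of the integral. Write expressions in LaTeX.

The integrand splits into summands that can be handled one at a time.
F(y) = - 2 \sqrt{\frac{3 y^{2}}{2} + \frac{1}{2}} - \frac{e^{- \frac{3 y}{2}}}{2} is an antiderivative of f.
Check: d/dy[- 2 \sqrt{\frac{3 y^{2}}{2} + \frac{1}{2}} - \frac{e^{- \frac{3 y}{2}}}{2}] = \frac{\left(- 12 \sqrt{2} y e^{\frac{3 y}{2}} + 3 \sqrt{3 y^{2} + 1}\right) e^{- \frac{3 y}{2}}}{4 \sqrt{3 y^{2} + 1}}, which equals f(y).
F(5/2) = - \frac{\sqrt{158}}{2} - \frac{1}{2 e^{\frac{15}{4}}}; F(1) = - 2 \sqrt{2} - \frac{1}{2 e^{\frac{3}{2}}}.
Integral = F(5/2) - F(1) = - \frac{\sqrt{158}}{2} - \frac{1}{2 e^{\frac{15}{4}}} + \frac{1}{2 e^{\frac{3}{2}}} + 2 \sqrt{2}.

Antiderivative: F(y) = - 2 \sqrt{\frac{3 y^{2}}{2} + \frac{1}{2}} - \frac{e^{- \frac{3 y}{2}}}{2}; value = - \frac{\sqrt{158}}{2} - \frac{1}{2 e^{\frac{15}{4}}} + \frac{1}{2 e^{\frac{3}{2}}} + 2 \sqrt{2}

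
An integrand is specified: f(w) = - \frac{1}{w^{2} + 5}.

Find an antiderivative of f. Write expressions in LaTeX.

An antiderivative is F(w) = - \frac{\sqrt{5} \operatorname{atan}{\left(\frac{\sqrt{5} w}{5} \right)}}{5}.

An antiderivative F(w) passes only if d/dw[F] lands on f(w) exactly.
Check: d/dw[- \frac{\sqrt{5} \operatorname{atan}{\left(\frac{\sqrt{5} w}{5} \right)}}{5}] = - \frac{1}{w^{2} + 5} = f(w).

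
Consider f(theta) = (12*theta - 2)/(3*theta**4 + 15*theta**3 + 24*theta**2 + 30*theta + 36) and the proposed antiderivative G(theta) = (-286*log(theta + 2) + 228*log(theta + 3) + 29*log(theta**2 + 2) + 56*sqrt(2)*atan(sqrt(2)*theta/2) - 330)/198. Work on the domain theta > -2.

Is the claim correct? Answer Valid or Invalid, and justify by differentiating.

Valid - the claim checks out under differentiation.

d/dtheta[G] = (12*theta - 2)/(3*theta**4 + 15*theta**3 + 24*theta**2 + 30*theta + 36)
This equals f(theta) exactly, so the claim holds.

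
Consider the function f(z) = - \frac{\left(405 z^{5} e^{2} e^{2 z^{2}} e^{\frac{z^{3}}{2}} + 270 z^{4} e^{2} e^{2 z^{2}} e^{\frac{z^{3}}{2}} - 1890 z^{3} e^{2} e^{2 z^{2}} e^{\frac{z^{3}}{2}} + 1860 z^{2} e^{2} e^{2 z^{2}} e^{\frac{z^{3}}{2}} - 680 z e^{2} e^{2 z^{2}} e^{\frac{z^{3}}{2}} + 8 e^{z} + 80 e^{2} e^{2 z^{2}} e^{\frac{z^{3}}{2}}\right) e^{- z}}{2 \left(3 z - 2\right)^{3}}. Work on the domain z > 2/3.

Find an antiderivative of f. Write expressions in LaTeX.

Since d/dz undoes antidifferentiation here, F'(z) = f(z) is required of F(z).
Check: d/dz[\frac{- 135 z^{2} e^{2} e^{- z} e^{2 z^{2}} e^{\frac{z^{3}}{2}} + 180 z e^{2} e^{- z} e^{2 z^{2}} e^{\frac{z^{3}}{2}} + 2 - 60 e^{2} e^{- z} e^{2 z^{2}} e^{\frac{z^{3}}{2}}}{27 z^{2} - 36 z + 12}] = \frac{- 405 z^{5} e^{2} e^{2 z^{2}} e^{\frac{z^{3}}{2}} - 270 z^{4} e^{2} e^{2 z^{2}} e^{\frac{z^{3}}{2}} + 1890 z^{3} e^{2} e^{2 z^{2}} e^{\frac{z^{3}}{2}} - 1860 z^{2} e^{2} e^{2 z^{2}} e^{\frac{z^{3}}{2}} + 680 z e^{2} e^{2 z^{2}} e^{\frac{z^{3}}{2}} - 8 e^{z} - 80 e^{2} e^{2 z^{2}} e^{\frac{z^{3}}{2}}}{54 z^{3} e^{z} - 108 z^{2} e^{z} + 72 z e^{z} - 16 e^{z}}, which equals f(z).

An antiderivative is F(z) = \frac{- 135 z^{2} e^{2} e^{- z} e^{2 z^{2}} e^{\frac{z^{3}}{2}} + 180 z e^{2} e^{- z} e^{2 z^{2}} e^{\frac{z^{3}}{2}} + 2 - 60 e^{2} e^{- z} e^{2 z^{2}} e^{\frac{z^{3}}{2}}}{27 z^{2} - 36 z + 12}.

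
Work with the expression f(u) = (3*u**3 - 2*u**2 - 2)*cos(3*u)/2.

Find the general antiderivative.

F(u) = u**3*sin(3*u)/2 - u**2*sin(3*u)/3 + u**2*cos(3*u)/2 - u*sin(3*u)/3 - 2*u*cos(3*u)/9 - 7*sin(3*u)/27 - cos(3*u)/9 + C

Since d/du undoes antidifferentiation here, F'(u) = f(u) is required of F(u).
Check: d/du[u**3*sin(3*u)/2 - u**2*sin(3*u)/3 + u**2*cos(3*u)/2 - u*sin(3*u)/3 - 2*u*cos(3*u)/9 - 7*sin(3*u)/27 - cos(3*u)/9] = 3*u**3*cos(3*u)/2 - u**2*cos(3*u) - cos(3*u), which equals f(u).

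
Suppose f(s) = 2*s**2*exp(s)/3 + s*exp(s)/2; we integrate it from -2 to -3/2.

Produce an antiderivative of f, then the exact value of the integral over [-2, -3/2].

f has the shape u'v + uv' for u = 2*s**2/3 - 5*s/6 + 5/6 and v = exp(s) — it is the derivative of the product u*v.
F(s) = (4*s**2 - 5*s + 5)*exp(s)/6 is an antiderivative of f.
Check: d/ds[(4*s**2 - 5*s + 5)*exp(s)/6] = 2*s**2*exp(s)/3 + s*exp(s)/2 = f(s).
F(-3/2) = 43*exp(-3/2)/12; F(-2) = 31*exp(-2)/6.
Integral = F(-3/2) - F(-2) = -31*exp(-2)/6 + 43*exp(-3/2)/12.

Antiderivative: F(s) = (4*s**2 - 5*s + 5)*exp(s)/6; value = -31*exp(-2)/6 + 43*exp(-3/2)/12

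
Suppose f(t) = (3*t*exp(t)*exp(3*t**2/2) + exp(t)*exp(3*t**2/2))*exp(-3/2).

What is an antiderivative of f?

The substitution u = 3*t**2/2 + t - 3/2 works: f is exactly (dF/du)*(du/dt) for that inner function.
Check: d/dt[exp(-3/2)*exp(t)*exp(3*t**2/2)] = (3*t*exp(t)*exp(3*t**2/2) + exp(t)*exp(3*t**2/2))*exp(-3/2) = f(t).

An antiderivative is F(t) = exp(-3/2)*exp(t)*exp(3*t**2/2).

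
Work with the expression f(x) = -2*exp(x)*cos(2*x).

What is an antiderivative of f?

An antiderivative is F(x) = 2*(-2*sin(2*x) - cos(2*x))*exp(x)/5.

Any candidate F(x) must reproduce f(x) exactly when differentiated.
Check: d/dx[2*(-2*sin(2*x) - cos(2*x))*exp(x)/5] = -2*exp(x)*cos(2*x) = f(x).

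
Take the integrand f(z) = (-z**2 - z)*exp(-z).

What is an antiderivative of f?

An antiderivative is F(z) = (z**2 + 3*z + 3)*exp(-z).

f has the shape u'v + uv' for u = z**2 + 3*z + 3 and v = exp(-z) — it is the derivative of the product u*v.
Check: d/dz[(z**2 + 3*z + 3)*exp(-z)] = (-z**2 - z)*exp(-z) = f(z).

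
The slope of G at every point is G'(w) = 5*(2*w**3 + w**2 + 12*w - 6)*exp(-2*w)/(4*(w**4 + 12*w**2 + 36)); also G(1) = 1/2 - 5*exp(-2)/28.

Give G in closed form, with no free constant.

G(w) = (2*w**2*exp(2*w) - 5*w + 12*exp(2*w))/(4*w**2*exp(2*w) + 24*exp(2*w))

For G(w) to be correct, d/dw[G] must agree with the stated G'(w) identically.
A general antiderivative is -5*w*exp(-2*w)/(4*(w**2 + 6)) + C.
The condition gives C = 1/2 - 5*exp(-2)/28 - (-5*exp(-2)/28) = 1/2.
So G(w) = (2*w**2*exp(2*w) - 5*w + 12*exp(2*w))/(4*w**2*exp(2*w) + 24*exp(2*w)).
Check: d/dw[(2*w**2*exp(2*w) - 5*w + 12*exp(2*w))/(4*w**2*exp(2*w) + 24*exp(2*w))] = (10*w**3 + 5*w**2 + 60*w - 30)/(4*w**4*exp(2*w) + 48*w**2*exp(2*w) + 144*exp(2*w)), which equals G'(w).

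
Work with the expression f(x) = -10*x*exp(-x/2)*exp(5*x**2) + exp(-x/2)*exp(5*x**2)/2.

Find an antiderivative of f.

An antiderivative is F(x) = -exp(-x/2)*exp(5*x**2).

f matches the chain-rule pattern g'(h)*h' with inner function h(x) = 5*x**2 - x/2; substituting u = h(x) collapses the integral.
Check: d/dx[-exp(-x/2)*exp(5*x**2)] = (-20*x*exp(5*x**2) + exp(5*x**2))*exp(-x/2)/2, which equals f(x).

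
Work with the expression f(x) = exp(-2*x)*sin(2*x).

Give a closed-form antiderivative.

A first test for any F(x): its x-derivative must equal f(x) identically.
Check: d/dx[(-sin(2*x) - cos(2*x))*exp(-2*x)/4] = exp(-2*x)*sin(2*x) = f(x).

An antiderivative is F(x) = (-sin(2*x) - cos(2*x))*exp(-2*x)/4.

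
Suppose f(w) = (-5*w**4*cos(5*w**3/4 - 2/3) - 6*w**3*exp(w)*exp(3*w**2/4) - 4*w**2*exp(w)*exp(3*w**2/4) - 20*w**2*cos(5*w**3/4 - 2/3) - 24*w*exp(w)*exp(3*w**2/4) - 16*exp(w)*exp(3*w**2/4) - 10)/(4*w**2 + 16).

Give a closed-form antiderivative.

Any candidate F(w) must reproduce f(w) exactly when differentiated.
Check: d/dw[-exp(w)*exp(3*w**2/4) - sin(5*w**3/4 - 2/3)/3 - 5*atan(w/2)/4] = (-5*w**4*cos(5*w**3/4 - 2/3) - 6*w**3*exp(w)*exp(3*w**2/4) - 4*w**2*exp(w)*exp(3*w**2/4) - 20*w**2*cos(5*w**3/4 - 2/3) - 24*w*exp(w)*exp(3*w**2/4) - 16*exp(w)*exp(3*w**2/4) - 10)/(4*w**2 + 16) = f(w).

An antiderivative is F(w) = -exp(w)*exp(3*w**2/4) - sin(5*w**3/4 - 2/3)/3 - 5*atan(w/2)/4.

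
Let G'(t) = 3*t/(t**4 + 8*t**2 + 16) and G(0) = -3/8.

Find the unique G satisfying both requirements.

G(t) = -3/(4*(t**2/2 + 2))

The substitution u = t**2/2 + 2 works: G'(t) is exactly (dG/du)*(du/dt) for that inner function.
A general antiderivative is -3/(4*(t**2/2 + 2)) + C.
The condition gives C = -3/8 - (-3/8) = 0.
So G(t) = -3/(4*(t**2/2 + 2)).
Check: d/dt[-3/(4*(t**2/2 + 2))] = 3*t/(t**4 + 8*t**2 + 16) = G'(t).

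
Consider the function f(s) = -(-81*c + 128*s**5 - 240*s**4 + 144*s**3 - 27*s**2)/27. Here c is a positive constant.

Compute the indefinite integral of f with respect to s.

F(s) = 3*c*s - (4*s**2/3 - s)**3/3 + C

An antiderivative F(s) passes only if d/ds[F] lands on f(s) exactly.
Check: d/ds[3*c*s - (4*s**2/3 - s)**3/3] = 3*c - 128*s**5/27 + 80*s**4/9 - 16*s**3/3 + s**2, which equals f(s).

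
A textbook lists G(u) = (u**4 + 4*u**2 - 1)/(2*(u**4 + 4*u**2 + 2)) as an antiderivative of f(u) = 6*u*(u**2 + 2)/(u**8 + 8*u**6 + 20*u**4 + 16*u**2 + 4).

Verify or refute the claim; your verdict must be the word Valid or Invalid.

Valid - differentiating G returns exactly f.

d/du[G] = (6*u**3 + 12*u)/(u**8 + 8*u**6 + 20*u**4 + 16*u**2 + 4)
This equals f(u) exactly, so the claim holds.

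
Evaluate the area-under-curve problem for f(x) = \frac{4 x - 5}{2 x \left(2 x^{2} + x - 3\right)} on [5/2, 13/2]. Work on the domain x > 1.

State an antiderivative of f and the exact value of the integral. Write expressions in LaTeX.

Factor the denominator (2 x \left(x - 1\right) \left(2 x + 3\right)) and decompose: f = - \frac{22}{15 \left(2 x + 3\right)} - \frac{1}{10 \left(x - 1\right)} + \frac{5}{6 x}; each piece integrates to a log, atan, or power term.
F(x) = \frac{5 \log{\left(x \right)}}{6} - \frac{\log{\left(x - 1 \right)}}{10} - \frac{11 \log{\left(x + \frac{3}{2} \right)}}{15} is an antiderivative of f.
Check: d/dx[\frac{5 \log{\left(x \right)}}{6} - \frac{\log{\left(x - 1 \right)}}{10} - \frac{11 \log{\left(x + \frac{3}{2} \right)}}{15}] = \frac{4 x - 5}{4 x^{3} + 2 x^{2} - 6 x}, which equals f(x).
F(13/2) = - \frac{11 \log{\left(8 \right)}}{15} - \frac{\log{\left(\frac{11}{2} \right)}}{10} + \frac{5 \log{\left(\frac{13}{2} \right)}}{6}; F(5/2) = - \frac{11 \log{\left(4 \right)}}{15} - \frac{\log{\left(\frac{3}{2} \right)}}{10} + \frac{5 \log{\left(\frac{5}{2} \right)}}{6}.
Integral = F(13/2) - F(5/2) = - \frac{11 \log{\left(8 \right)}}{15} - \frac{5 \log{\left(\frac{5}{2} \right)}}{6} - \frac{\log{\left(\frac{11}{2} \right)}}{10} + \frac{\log{\left(\frac{3}{2} \right)}}{10} + \frac{11 \log{\left(4 \right)}}{15} + \frac{5 \log{\left(\frac{13}{2} \right)}}{6}.

Antiderivative: F(x) = \frac{5 \log{\left(x \right)}}{6} - \frac{\log{\left(x - 1 \right)}}{10} - \frac{11 \log{\left(x + \frac{3}{2} \right)}}{15}; value = - \frac{11 \log{\left(8 \right)}}{15} - \frac{5 \log{\left(\frac{5}{2} \right)}}{6} - \frac{\log{\left(\frac{11}{2} \right)}}{10} + \frac{\log{\left(\frac{3}{2} \right)}}{10} + \frac{11 \log{\left(4 \right)}}{15} + \frac{5 \log{\left(\frac{13}{2} \right)}}{6}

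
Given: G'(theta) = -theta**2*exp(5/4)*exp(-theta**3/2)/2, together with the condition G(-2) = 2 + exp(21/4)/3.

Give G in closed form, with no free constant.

G(theta) = (6*exp(-5/4)*exp(theta**3/2) + 1)*exp(5/4)*exp(-theta**3/2)/3

The substitution u = 5/4 - theta**3/2 works: G'(theta) is exactly (dG/du)*(du/dtheta) for that inner function.
A general antiderivative is exp(5/4 - theta**3/2)/3 + C.
The condition gives C = 2 + exp(21/4)/3 - (exp(21/4)/3) = 2.
So G(theta) = (6*exp(-5/4)*exp(theta**3/2) + 1)*exp(5/4)*exp(-theta**3/2)/3.
Check: d/dtheta[(6*exp(-5/4)*exp(theta**3/2) + 1)*exp(5/4)*exp(-theta**3/2)/3] = -theta**2*exp(5/4)*exp(-theta**3/2)/2 = G'(theta).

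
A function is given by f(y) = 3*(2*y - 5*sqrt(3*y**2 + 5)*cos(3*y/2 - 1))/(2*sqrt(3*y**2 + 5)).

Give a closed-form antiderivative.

An antiderivative is F(y) = sqrt(3*y**2 + 5) - 5*sin(3*y/2 - 1).

For F(y) to be correct the identity F'(y) - f(y) = 0 must hold.
Check: d/dy[sqrt(3*y**2 + 5) - 5*sin(3*y/2 - 1)] = (6*y - 15*sqrt(3*y**2 + 5)*cos(3*y/2 - 1))/(2*sqrt(3*y**2 + 5)), which equals f(y).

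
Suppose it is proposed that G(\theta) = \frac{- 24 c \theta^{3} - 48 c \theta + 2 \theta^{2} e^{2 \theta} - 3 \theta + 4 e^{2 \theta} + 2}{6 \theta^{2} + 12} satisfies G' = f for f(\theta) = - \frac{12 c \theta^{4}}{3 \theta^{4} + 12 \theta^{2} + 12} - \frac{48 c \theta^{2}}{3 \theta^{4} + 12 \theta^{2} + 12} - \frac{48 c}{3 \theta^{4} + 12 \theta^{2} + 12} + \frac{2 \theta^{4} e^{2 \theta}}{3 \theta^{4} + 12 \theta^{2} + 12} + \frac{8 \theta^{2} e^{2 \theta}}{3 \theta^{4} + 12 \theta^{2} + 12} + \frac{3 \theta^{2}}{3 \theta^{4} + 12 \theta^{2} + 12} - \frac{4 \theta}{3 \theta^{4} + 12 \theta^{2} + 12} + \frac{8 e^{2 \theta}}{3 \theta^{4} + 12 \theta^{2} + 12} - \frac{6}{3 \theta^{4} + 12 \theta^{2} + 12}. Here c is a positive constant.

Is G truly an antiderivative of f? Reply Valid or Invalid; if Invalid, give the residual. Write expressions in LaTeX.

Invalid: d/d\theta[G] - f = \frac{- 3 \theta^{2} + 4 \theta + 6}{6 \theta^{4} + 24 \theta^{2} + 24}, which is not 0.

d/d\theta[G] = \frac{- 24 c \theta^{4} - 96 c \theta^{2} - 96 c + 4 \theta^{4} e^{2 \theta} + 16 \theta^{2} e^{2 \theta} + 3 \theta^{2} - 4 \theta + 16 e^{2 \theta} - 6}{6 \theta^{4} + 24 \theta^{2} + 24}
d/d\theta[G] - f(\theta) = \frac{- 3 \theta^{2} + 4 \theta + 6}{6 \theta^{4} + 24 \theta^{2} + 24} != 0.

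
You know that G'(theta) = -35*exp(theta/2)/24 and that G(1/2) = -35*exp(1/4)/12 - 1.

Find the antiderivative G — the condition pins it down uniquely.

Any candidate G(theta) must reproduce the stated G'(theta) exactly.
A general antiderivative is -35*exp(theta/2)/12 + C.
The condition gives C = -35*exp(1/4)/12 - 1 - (-35*exp(1/4)/12) = -1.
So G(theta) = -(35*exp(theta/2) + 12)/12.
Check: d/dtheta[-(35*exp(theta/2) + 12)/12] = -35*exp(theta/2)/24 = G'(theta).

G(theta) = -(35*exp(theta/2) + 12)/12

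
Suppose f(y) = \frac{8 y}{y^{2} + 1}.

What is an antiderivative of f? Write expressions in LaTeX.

An antiderivative is F(y) = 4 \log{\left(2 y^{2} + 2 \right)}.

The substitution u = 2 y^{2} + 2 works: f is exactly (dF/du)*(du/dy) for that inner function.
Check: d/dy[4 \log{\left(2 y^{2} + 2 \right)}] = \frac{8 y}{y^{2} + 1} = f(y).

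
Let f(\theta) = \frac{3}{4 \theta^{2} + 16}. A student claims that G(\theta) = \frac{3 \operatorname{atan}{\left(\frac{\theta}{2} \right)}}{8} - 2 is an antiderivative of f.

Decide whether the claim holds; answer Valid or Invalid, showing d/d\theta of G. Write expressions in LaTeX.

Valid - the claim checks out under differentiation.

d/d\theta[G] = \frac{3}{4 \theta^{2} + 16}
This equals f(\theta) exactly, so the claim holds.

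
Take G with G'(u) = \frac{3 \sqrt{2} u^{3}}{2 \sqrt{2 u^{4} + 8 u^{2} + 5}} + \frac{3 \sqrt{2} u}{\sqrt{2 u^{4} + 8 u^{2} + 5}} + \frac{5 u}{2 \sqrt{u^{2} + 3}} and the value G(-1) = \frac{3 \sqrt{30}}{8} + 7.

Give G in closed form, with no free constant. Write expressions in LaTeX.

The integrand splits into summands that can be handled one at a time.
A general antiderivative is \frac{5 \sqrt{u^{2} + 3}}{2} + \frac{3 \sqrt{u^{4} + 4 u^{2} + \frac{5}{2}}}{4} + C.
The condition gives C = \frac{3 \sqrt{30}}{8} + 7 - (\frac{3 \sqrt{30}}{8} + 5) = 2.
So G(u) = \frac{20 \sqrt{u^{2} + 3} + 3 \sqrt{2} \sqrt{2 u^{4} + 8 u^{2} + 5} + 16}{8}.
Check: d/du[\frac{20 \sqrt{u^{2} + 3} + 3 \sqrt{2} \sqrt{2 u^{4} + 8 u^{2} + 5} + 16}{8}] = \frac{3 \sqrt{2} u^{3} \sqrt{u^{2} + 3} + 6 \sqrt{2} u \sqrt{u^{2} + 3} + 5 u \sqrt{2 u^{4} + 8 u^{2} + 5}}{2 \sqrt{u^{2} + 3} \sqrt{2 u^{4} + 8 u^{2} + 5}}, which equals G'(u).

G(u) = \frac{20 \sqrt{u^{2} + 3} + 3 \sqrt{2} \sqrt{2 u^{4} + 8 u^{2} + 5} + 16}{8}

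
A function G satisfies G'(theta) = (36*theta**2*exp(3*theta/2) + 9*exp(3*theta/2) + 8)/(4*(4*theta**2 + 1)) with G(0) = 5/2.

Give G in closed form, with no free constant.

Whatever form G(theta) takes, its d/dtheta must return the stated G'(theta).
A general antiderivative is 3*exp(3*theta/2)/2 + atan(2*theta) + C.
The condition gives C = 5/2 - (3/2) = 1.
So G(theta) = (3*exp(3*theta/2) + 2*atan(2*theta) + 2)/2.
Check: d/dtheta[(3*exp(3*theta/2) + 2*atan(2*theta) + 2)/2] = (36*theta**2*exp(3*theta/2) + 9*exp(3*theta/2) + 8)/(16*theta**2 + 4), which equals G'(theta).

G(theta) = (3*exp(3*theta/2) + 2*atan(2*theta) + 2)/2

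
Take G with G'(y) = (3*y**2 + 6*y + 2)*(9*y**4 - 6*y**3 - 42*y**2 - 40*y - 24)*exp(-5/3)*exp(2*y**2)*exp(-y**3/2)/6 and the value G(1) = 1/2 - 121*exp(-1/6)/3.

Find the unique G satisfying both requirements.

G'(y) has the shape u'v + uv' for u = -4*(-3*y**2/2 - 3*y - 1)**2/3 and v = exp(-y**3/2 + 2*y**2 - 5/3) — it is the derivative of the product u*v.
A general antiderivative is -4*(-3*y**2/2 - 3*y - 1)**2*exp(-y**3/2 + 2*y**2 - 5/3)/3 + C.
The condition gives C = 1/2 - 121*exp(-1/6)/3 - (-121*exp(-1/6)/3) = 1/2.
So G(y) = (-2*(-3*y**2 - 6*y - 2)**2*exp(-y**3/2 + 2*y**2 - 5/3) + 3)/6.
Check: d/dy[(-2*(-3*y**2 - 6*y - 2)**2*exp(-y**3/2 + 2*y**2 - 5/3) + 3)/6] = (27*y**6 + 36*y**5 - 144*y**4 - 384*y**3 - 396*y**2 - 224*y - 48)*exp(-5/3)*exp(2*y**2)*exp(-y**3/2)/6, which equals G'(y).

G(y) = (-2*(-3*y**2 - 6*y - 2)**2*exp(-y**3/2 + 2*y**2 - 5/3) + 3)/6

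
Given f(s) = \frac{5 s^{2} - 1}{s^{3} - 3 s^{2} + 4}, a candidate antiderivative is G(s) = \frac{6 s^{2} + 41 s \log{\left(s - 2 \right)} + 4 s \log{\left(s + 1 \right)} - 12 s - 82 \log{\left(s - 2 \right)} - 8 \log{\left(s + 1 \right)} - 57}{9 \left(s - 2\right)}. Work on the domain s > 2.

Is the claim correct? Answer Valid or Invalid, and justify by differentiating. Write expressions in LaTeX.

Invalid: d/ds[G] - f = \frac{2}{3}, which is not 0.

d/ds[G] = \frac{2 s^{3} + 9 s^{2} + 5}{3 s^{3} - 9 s^{2} + 12}
d/ds[G] - f(s) = \frac{2}{3} != 0.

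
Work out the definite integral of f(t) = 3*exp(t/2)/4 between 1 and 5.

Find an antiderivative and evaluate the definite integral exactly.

An antiderivative F(t) passes only if d/dt[F] lands on f(t) exactly.
F(t) = 3*exp(t/2)/2 is an antiderivative of f.
Check: d/dt[3*exp(t/2)/2] = 3*exp(t/2)/4 = f(t).
F(5) = 3*exp(5/2)/2; F(1) = 3*exp(1/2)/2.
Integral = F(5) - F(1) = -3*exp(1/2)/2 + 3*exp(5/2)/2.

Antiderivative: F(t) = 3*exp(t/2)/2; value = -3*exp(1/2)/2 + 3*exp(5/2)/2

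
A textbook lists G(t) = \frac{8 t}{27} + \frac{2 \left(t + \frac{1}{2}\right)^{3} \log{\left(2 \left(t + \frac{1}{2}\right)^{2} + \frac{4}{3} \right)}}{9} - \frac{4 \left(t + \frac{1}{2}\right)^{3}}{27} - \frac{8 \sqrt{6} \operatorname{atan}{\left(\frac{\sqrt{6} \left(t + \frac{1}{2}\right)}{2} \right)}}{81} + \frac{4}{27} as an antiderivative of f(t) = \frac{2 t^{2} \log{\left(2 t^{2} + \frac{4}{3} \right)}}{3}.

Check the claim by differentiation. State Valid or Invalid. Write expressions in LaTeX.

d/dt[G] = \frac{2 t^{2} \log{\left(12 t^{2} + 12 t + 11 \right)}}{3} - \frac{2 t^{2} \log{\left(6 \right)}}{3} + \frac{2 t \log{\left(12 t^{2} + 12 t + 11 \right)}}{3} - \frac{2 t \log{\left(6 \right)}}{3} + \frac{\log{\left(12 t^{2} + 12 t + 11 \right)}}{6} - \frac{\log{\left(6 \right)}}{6}
d/dt[G] - f(t) = - \frac{2 t^{2} \log{\left(t^{2} + \frac{2}{3} \right)}}{3} + \frac{2 t^{2} \log{\left(12 t^{2} + 12 t + 11 \right)}}{3} - \frac{2 t^{2} \log{\left(6 \right)}}{3} - \frac{2 t^{2} \log{\left(2 \right)}}{3} + \frac{2 t \log{\left(12 t^{2} + 12 t + 11 \right)}}{3} - \frac{2 t \log{\left(6 \right)}}{3} + \frac{\log{\left(12 t^{2} + 12 t + 11 \right)}}{6} - \frac{\log{\left(6 \right)}}{6} != 0.

Invalid: d/dt[G] - f = - \frac{2 t^{2} \log{\left(t^{2} + \frac{2}{3} \right)}}{3} + \frac{2 t^{2} \log{\left(12 t^{2} + 12 t + 11 \right)}}{3} - \frac{2 t^{2} \log{\left(6 \right)}}{3} - \frac{2 t^{2} \log{\left(2 \right)}}{3} + \frac{2 t \log{\left(12 t^{2} + 12 t + 11 \right)}}{3} - \frac{2 t \log{\left(6 \right)}}{3} + \frac{\log{\left(12 t^{2} + 12 t + 11 \right)}}{6} - \frac{\log{\left(6 \right)}}{6}, which is not 0.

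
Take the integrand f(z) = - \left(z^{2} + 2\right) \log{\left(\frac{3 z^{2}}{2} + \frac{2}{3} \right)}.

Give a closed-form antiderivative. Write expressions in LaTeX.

Since d/dz undoes antidifferentiation here, F'(z) = f(z) is required of F(z).
Check: d/dz[- \frac{27 z^{3} \log{\left(\frac{3 z^{2}}{2} + \frac{2}{3} \right)} - 18 z^{3} + 162 z \log{\left(\frac{3 z^{2}}{2} + \frac{2}{3} \right)} - 300 z + 200 \operatorname{atan}{\left(\frac{3 z}{2} \right)}}{81}] = - z^{2} \log{\left(9 z^{2} + 4 \right)} + z^{2} \log{\left(6 \right)} - 2 \log{\left(9 z^{2} + 4 \right)} + 2 \log{\left(6 \right)}, which equals f(z).

An antiderivative is F(z) = - \frac{27 z^{3} \log{\left(\frac{3 z^{2}}{2} + \frac{2}{3} \right)} - 18 z^{3} + 162 z \log{\left(\frac{3 z^{2}}{2} + \frac{2}{3} \right)} - 300 z + 200 \operatorname{atan}{\left(\frac{3 z}{2} \right)}}{81}.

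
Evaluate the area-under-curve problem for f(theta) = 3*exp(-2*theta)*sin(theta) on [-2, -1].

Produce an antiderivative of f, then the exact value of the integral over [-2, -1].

Antiderivative: F(theta) = (-6*sin(theta) - 3*cos(theta))*exp(-2*theta)/5; value = -6*exp(4)*sin(2)/5 + 3*exp(4)*cos(2)/5 - 3*exp(2)*cos(1)/5 + 6*exp(2)*sin(1)/5

A candidate is checked by its d/dtheta: the result must match f(theta).
F(theta) = (-6*sin(theta) - 3*cos(theta))*exp(-2*theta)/5 is an antiderivative of f.
Check: d/dtheta[(-6*sin(theta) - 3*cos(theta))*exp(-2*theta)/5] = 3*exp(-2*theta)*sin(theta) = f(theta).
F(-1) = -3*exp(2)*cos(1)/5 + 6*exp(2)*sin(1)/5; F(-2) = -3*exp(4)*cos(2)/5 + 6*exp(4)*sin(2)/5.
Integral = F(-1) - F(-2) = -6*exp(4)*sin(2)/5 + 3*exp(4)*cos(2)/5 - 3*exp(2)*cos(1)/5 + 6*exp(2)*sin(1)/5.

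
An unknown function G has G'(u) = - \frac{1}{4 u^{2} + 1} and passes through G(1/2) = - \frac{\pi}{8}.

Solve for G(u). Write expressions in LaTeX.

A candidate passes only if d/du[G] lands on the given G'(u) exactly.
A general antiderivative is - \frac{\operatorname{atan}{\left(2 u \right)}}{2} + C.
The condition gives C = - \frac{\pi}{8} - (- \frac{\pi}{8}) = 0.
So G(u) = - \frac{\operatorname{atan}{\left(2 u \right)}}{2}.
Check: d/du[- \frac{\operatorname{atan}{\left(2 u \right)}}{2}] = - \frac{1}{4 u^{2} + 1} = G'(u).

G(u) = - \frac{\operatorname{atan}{\left(2 u \right)}}{2}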